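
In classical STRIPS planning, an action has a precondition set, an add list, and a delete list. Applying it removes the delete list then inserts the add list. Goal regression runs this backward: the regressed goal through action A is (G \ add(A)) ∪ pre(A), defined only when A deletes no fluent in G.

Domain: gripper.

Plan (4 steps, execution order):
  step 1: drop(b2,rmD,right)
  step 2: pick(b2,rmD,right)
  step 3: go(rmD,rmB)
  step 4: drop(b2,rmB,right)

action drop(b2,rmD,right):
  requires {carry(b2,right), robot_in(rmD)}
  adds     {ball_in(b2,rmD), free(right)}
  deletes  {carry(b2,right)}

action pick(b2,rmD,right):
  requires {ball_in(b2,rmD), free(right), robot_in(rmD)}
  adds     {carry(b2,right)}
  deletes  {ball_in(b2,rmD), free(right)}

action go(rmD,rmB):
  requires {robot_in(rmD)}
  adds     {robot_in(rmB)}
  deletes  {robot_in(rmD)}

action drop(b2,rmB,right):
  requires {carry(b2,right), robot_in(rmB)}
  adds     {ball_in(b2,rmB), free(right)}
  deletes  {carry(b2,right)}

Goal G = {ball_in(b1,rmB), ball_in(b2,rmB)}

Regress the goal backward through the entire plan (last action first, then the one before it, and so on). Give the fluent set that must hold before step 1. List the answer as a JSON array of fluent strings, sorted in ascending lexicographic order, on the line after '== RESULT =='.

Work backward from the goal:
  through step 4 (drop(b2,rmB,right)): drop {ball_in(b2,rmB)}, keep {ball_in(b1,rmB)}, require {carry(b2,right), robot_in(rmB)}
    → {ball_in(b1,rmB), carry(b2,right), robot_in(rmB)}
  through step 3 (go(rmD,rmB)): drop {robot_in(rmB)}, keep {ball_in(b1,rmB), carry(b2,right)}, require {robot_in(rmD)}
    → {ball_in(b1,rmB), carry(b2,right), robot_in(rmD)}
  through step 2 (pick(b2,rmD,right)): drop {carry(b2,right)}, keep {ball_in(b1,rmB), robot_in(rmD)}, require {ball_in(b2,rmD), free(right), robot_in(rmD)}
    → {ball_in(b1,rmB), ball_in(b2,rmD), free(right), robot_in(rmD)}
  through step 1 (drop(b2,rmD,right)): drop {ball_in(b2,rmD), free(right)}, keep {ball_in(b1,rmB), robot_in(rmD)}, require {carry(b2,right), robot_in(rmD)}
    → {ball_in(b1,rmB), carry(b2,right), robot_in(rmD)}

== RESULT ==
["ball_in(b1,rmB)", "carry(b2,right)", "robot_in(rmD)"]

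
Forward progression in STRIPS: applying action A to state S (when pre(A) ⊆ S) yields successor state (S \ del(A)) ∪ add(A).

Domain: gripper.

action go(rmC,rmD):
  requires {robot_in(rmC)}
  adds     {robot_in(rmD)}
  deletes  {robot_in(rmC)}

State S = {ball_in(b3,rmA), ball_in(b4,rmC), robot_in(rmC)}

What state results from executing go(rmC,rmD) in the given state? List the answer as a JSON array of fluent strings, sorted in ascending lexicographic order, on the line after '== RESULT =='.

Progress:
  pre ⊆ S: {robot_in(rmC)} ⊆ S  — applicable
  S \ del = {ball_in(b3,rmA), ball_in(b4,rmC)}
  ∪ add   = {ball_in(b3,rmA), ball_in(b4,rmC), robot_in(rmD)}

== RESULT ==
["ball_in(b3,rmA)", "ball_in(b4,rmC)", "robot_in(rmD)"]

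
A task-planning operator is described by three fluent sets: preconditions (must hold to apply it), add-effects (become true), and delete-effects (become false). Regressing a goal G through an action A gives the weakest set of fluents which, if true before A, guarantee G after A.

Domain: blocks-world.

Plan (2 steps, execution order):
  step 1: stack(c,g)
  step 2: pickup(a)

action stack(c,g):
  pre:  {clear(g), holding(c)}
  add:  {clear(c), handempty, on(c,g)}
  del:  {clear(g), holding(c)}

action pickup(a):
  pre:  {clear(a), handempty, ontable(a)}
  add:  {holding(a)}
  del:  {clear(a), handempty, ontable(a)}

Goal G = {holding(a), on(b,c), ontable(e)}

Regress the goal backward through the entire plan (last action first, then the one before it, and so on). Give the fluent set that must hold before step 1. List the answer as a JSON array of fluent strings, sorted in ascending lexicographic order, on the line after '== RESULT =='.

Work backward from the goal:
  through step 2 (pickup(a)): drop {holding(a)}, keep {on(b,c), ontable(e)}, require {clear(a), handempty, ontable(a)}
    → {clear(a), handempty, on(b,c), ontable(a), ontable(e)}
  through step 1 (stack(c,g)): drop {handempty}, keep {clear(a), on(b,c), ontable(a), ontable(e)}, require {clear(g), holding(c)}
    → {clear(a), clear(g), holding(c), on(b,c), ontable(a), ontable(e)}

== RESULT ==
["clear(a)", "clear(g)", "holding(c)", "on(b,c)", "ontable(a)", "ontable(e)"]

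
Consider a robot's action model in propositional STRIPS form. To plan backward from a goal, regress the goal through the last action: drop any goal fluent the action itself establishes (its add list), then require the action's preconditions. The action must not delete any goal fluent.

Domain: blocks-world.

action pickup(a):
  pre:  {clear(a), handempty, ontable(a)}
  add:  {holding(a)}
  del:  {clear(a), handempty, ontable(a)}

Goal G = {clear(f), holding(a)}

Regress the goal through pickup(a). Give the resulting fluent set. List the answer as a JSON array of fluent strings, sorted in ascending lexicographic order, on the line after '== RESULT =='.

Regress:
  G ∩ del = {}  (empty — regression defined)
  G \ add = {clear(f), holding(a)} \ {holding(a)} = {clear(f)}
  ∪ pre   = {clear(f)} ∪ {clear(a), handempty, ontable(a)}
          = {clear(a), clear(f), handempty, ontable(a)}

== RESULT ==
["clear(a)", "clear(f)", "handempty", "ontable(a)"]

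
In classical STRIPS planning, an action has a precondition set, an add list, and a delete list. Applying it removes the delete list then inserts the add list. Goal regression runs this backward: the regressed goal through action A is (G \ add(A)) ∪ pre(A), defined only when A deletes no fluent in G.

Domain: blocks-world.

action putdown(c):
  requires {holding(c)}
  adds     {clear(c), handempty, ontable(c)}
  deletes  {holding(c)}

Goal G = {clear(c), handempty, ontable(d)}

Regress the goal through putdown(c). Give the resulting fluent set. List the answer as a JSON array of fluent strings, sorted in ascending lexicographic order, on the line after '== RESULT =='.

Regress:
  G ∩ del = {}  (empty — regression defined)
  G \ add = {clear(c), handempty, ontable(d)} \ {clear(c), handempty, ontable(c)} = {ontable(d)}
  ∪ pre   = {ontable(d)} ∪ {holding(c)}
          = {holding(c), ontable(d)}

== RESULT ==
["holding(c)", "ontable(d)"]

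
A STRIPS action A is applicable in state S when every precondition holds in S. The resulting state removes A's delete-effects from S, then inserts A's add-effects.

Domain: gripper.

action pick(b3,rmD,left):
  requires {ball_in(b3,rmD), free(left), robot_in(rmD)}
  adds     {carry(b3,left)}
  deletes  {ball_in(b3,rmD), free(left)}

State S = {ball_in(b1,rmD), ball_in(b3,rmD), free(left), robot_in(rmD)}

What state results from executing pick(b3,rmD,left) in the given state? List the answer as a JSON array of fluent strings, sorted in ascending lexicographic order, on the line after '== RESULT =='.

Progress:
  pre ⊆ S: {ball_in(b3,rmD), free(left), robot_in(rmD)} ⊆ S  — applicable
  S \ del = {ball_in(b1,rmD), robot_in(rmD)}
  ∪ add   = {ball_in(b1,rmD), carry(b3,left), robot_in(rmD)}

== RESULT ==
["ball_in(b1,rmD)", "carry(b3,left)", "robot_in(rmD)"]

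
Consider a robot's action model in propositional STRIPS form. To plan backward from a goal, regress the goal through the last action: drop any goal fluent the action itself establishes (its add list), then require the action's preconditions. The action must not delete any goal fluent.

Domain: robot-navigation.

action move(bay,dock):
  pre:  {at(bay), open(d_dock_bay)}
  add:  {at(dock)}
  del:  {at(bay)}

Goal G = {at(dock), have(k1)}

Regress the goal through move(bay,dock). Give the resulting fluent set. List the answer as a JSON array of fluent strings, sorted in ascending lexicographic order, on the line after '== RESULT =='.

Regress:
  G ∩ del = {}  (empty — regression defined)
  G \ add = {at(dock), have(k1)} \ {at(dock)} = {have(k1)}
  ∪ pre   = {have(k1)} ∪ {at(bay), open(d_dock_bay)}
          = {at(bay), have(k1), open(d_dock_bay)}

== RESULT ==
["at(bay)", "have(k1)", "open(d_dock_bay)"]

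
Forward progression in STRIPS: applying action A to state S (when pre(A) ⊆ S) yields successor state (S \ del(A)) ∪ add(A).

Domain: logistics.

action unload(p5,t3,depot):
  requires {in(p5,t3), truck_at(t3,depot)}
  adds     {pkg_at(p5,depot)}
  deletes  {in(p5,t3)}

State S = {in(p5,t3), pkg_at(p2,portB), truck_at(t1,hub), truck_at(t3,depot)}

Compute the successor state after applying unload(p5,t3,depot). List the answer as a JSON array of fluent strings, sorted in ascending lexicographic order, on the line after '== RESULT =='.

Progress:
  pre ⊆ S: {in(p5,t3), truck_at(t3,depot)} ⊆ S  — applicable
  S \ del = {pkg_at(p2,portB), truck_at(t1,hub), truck_at(t3,depot)}
  ∪ add   = {pkg_at(p2,portB), pkg_at(p5,depot), truck_at(t1,hub), truck_at(t3,depot)}

== RESULT ==
["pkg_at(p2,portB)", "pkg_at(p5,depot)", "truck_at(t1,hub)", "truck_at(t3,depot)"]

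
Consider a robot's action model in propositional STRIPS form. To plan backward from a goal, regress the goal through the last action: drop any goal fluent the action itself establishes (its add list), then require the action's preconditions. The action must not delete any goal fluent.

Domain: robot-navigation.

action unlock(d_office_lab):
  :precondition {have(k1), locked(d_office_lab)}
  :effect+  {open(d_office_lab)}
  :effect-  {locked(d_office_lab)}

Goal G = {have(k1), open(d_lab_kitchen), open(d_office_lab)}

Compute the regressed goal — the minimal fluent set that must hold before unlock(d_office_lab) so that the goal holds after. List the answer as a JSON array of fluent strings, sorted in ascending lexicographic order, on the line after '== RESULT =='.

Compute (G \ add) ∪ pre:
  G ∩ del = {}  (empty — regression defined)
  G \ add = {have(k1), open(d_lab_kitchen), open(d_office_lab)} \ {open(d_office_lab)} = {have(k1), open(d_lab_kitchen)}
  ∪ pre   = {have(k1), open(d_lab_kitchen)} ∪ {have(k1), locked(d_office_lab)}
          = {have(k1), locked(d_office_lab), open(d_lab_kitchen)}

== RESULT ==
["have(k1)", "locked(d_office_lab)", "open(d_lab_kitchen)"]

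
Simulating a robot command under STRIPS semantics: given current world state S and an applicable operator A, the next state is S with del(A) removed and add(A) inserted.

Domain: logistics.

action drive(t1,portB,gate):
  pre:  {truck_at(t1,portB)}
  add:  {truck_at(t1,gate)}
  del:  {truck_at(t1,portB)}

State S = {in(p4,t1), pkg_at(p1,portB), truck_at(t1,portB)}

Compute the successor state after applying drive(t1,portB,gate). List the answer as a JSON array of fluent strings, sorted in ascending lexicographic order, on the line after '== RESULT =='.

Compute (S \ del) ∪ add:
  pre ⊆ S: {truck_at(t1,portB)} ⊆ S  — applicable
  S \ del = {in(p4,t1), pkg_at(p1,portB)}
  ∪ add   = {in(p4,t1), pkg_at(p1,portB), truck_at(t1,gate)}

== RESULT ==
["in(p4,t1)", "pkg_at(p1,portB)", "truck_at(t1,gate)"]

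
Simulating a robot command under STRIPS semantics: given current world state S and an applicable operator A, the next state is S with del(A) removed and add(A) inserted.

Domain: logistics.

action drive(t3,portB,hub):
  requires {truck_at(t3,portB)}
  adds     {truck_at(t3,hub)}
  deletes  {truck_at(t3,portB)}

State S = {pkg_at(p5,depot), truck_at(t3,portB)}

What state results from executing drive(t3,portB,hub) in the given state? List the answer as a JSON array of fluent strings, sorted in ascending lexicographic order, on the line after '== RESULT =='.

Progress:
  pre ⊆ S: {truck_at(t3,portB)} ⊆ S  — applicable
  S \ del = {pkg_at(p5,depot)}
  ∪ add   = {pkg_at(p5,depot), truck_at(t3,hub)}

== RESULT ==
["pkg_at(p5,depot)", "truck_at(t3,hub)"]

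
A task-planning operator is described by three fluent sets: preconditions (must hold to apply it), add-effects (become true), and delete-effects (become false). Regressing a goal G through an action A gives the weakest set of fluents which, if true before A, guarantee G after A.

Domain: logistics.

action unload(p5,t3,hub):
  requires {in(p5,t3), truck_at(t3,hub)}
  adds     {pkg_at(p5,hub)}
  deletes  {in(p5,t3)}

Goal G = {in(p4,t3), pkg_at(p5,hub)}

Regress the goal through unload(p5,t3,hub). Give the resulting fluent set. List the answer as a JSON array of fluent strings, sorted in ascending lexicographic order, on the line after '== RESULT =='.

Regress:
  G ∩ del = {}  (empty — regression defined)
  G \ add = {in(p4,t3), pkg_at(p5,hub)} \ {pkg_at(p5,hub)} = {in(p4,t3)}
  ∪ pre   = {in(p4,t3)} ∪ {in(p5,t3), truck_at(t3,hub)}
          = {in(p4,t3), in(p5,t3), truck_at(t3,hub)}

== RESULT ==
["in(p4,t3)", "in(p5,t3)", "truck_at(t3,hub)"]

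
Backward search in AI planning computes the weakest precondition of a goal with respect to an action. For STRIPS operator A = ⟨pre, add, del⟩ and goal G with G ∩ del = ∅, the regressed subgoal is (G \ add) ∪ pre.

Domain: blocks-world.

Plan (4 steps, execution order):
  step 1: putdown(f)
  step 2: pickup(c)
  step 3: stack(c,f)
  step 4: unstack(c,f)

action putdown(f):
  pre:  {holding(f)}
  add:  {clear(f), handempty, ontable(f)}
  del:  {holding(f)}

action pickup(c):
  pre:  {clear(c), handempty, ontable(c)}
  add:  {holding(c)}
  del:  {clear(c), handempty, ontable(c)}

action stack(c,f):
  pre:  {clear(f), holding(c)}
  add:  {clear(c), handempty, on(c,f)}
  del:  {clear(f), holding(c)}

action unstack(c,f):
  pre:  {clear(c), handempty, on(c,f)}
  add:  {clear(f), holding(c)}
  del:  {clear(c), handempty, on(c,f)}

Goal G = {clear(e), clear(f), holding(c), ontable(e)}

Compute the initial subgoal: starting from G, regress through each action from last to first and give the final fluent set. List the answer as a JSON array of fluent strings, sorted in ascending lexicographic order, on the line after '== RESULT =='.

Work backward from the goal:
  through step 4 (unstack(c,f)): drop {clear(f), holding(c)}, keep {clear(e), ontable(e)}, require {clear(c), handempty, on(c,f)}
    → {clear(c), clear(e), handempty, on(c,f), ontable(e)}
  through step 3 (stack(c,f)): drop {clear(c), handempty, on(c,f)}, keep {clear(e), ontable(e)}, require {clear(f), holding(c)}
    → {clear(e), clear(f), holding(c), ontable(e)}
  through step 2 (pickup(c)): drop {holding(c)}, keep {clear(e), clear(f), ontable(e)}, require {clear(c), handempty, ontable(c)}
    → {clear(c), clear(e), clear(f), handempty, ontable(c), ontable(e)}
  through step 1 (putdown(f)): drop {clear(f), handempty}, keep {clear(c), clear(e), ontable(c), ontable(e)}, require {holding(f)}
    → {clear(c), clear(e), holding(f), ontable(c), ontable(e)}

== RESULT ==
["clear(c)", "clear(e)", "holding(f)", "ontable(c)", "ontable(e)"]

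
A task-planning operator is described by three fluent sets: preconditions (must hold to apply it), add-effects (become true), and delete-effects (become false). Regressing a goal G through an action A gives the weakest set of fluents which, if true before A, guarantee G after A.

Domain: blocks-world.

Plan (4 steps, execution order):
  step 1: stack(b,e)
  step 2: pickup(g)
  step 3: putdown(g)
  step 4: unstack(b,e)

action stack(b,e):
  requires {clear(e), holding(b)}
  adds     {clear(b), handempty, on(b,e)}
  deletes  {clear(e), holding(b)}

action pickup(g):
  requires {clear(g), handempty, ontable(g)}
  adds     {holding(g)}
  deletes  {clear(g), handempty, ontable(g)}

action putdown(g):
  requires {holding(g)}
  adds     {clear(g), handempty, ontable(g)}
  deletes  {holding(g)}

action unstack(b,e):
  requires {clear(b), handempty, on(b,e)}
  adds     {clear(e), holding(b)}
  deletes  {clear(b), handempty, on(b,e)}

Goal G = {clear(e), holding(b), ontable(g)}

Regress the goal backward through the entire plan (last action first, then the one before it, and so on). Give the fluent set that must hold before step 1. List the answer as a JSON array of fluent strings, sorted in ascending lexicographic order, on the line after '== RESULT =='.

Work backward from the goal:
  through step 4 (unstack(b,e)): drop {clear(e), holding(b)}, keep {ontable(g)}, require {clear(b), handempty, on(b,e)}
    → {clear(b), handempty, on(b,e), ontable(g)}
  through step 3 (putdown(g)): drop {handempty, ontable(g)}, keep {clear(b), on(b,e)}, require {holding(g)}
    → {clear(b), holding(g), on(b,e)}
  through step 2 (pickup(g)): drop {holding(g)}, keep {clear(b), on(b,e)}, require {clear(g), handempty, ontable(g)}
    → {clear(b), clear(g), handempty, on(b,e), ontable(g)}
  through step 1 (stack(b,e)): drop {clear(b), handempty, on(b,e)}, keep {clear(g), ontable(g)}, require {clear(e), holding(b)}
    → {clear(e), clear(g), holding(b), ontable(g)}

== RESULT ==
["clear(e)", "clear(g)", "holding(b)", "ontable(g)"]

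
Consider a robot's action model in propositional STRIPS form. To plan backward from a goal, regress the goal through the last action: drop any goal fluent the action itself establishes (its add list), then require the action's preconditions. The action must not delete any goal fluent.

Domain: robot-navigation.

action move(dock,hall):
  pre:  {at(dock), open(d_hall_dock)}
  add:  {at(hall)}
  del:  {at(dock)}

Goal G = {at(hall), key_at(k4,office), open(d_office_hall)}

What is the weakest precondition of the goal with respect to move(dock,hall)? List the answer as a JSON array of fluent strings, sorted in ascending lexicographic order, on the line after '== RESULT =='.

Compute (G \ add) ∪ pre:
  G ∩ del = {}  (empty — regression defined)
  G \ add = {at(hall), key_at(k4,office), open(d_office_hall)} \ {at(hall)} = {key_at(k4,office), open(d_office_hall)}
  ∪ pre   = {key_at(k4,office), open(d_office_hall)} ∪ {at(dock), open(d_hall_dock)}
          = {at(dock), key_at(k4,office), open(d_hall_dock), open(d_office_hall)}

== RESULT ==
["at(dock)", "key_at(k4,office)", "open(d_hall_dock)", "open(d_office_hall)"]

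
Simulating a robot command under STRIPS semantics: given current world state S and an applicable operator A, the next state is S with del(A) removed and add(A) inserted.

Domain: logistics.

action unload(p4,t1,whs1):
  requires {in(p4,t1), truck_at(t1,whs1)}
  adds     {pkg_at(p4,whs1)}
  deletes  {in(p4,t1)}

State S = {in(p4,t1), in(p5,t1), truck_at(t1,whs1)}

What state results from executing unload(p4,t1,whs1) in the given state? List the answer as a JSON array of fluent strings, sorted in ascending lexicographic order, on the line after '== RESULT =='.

Progress:
  pre ⊆ S: {in(p4,t1), truck_at(t1,whs1)} ⊆ S  — applicable
  S \ del = {in(p5,t1), truck_at(t1,whs1)}
  ∪ add   = {in(p5,t1), pkg_at(p4,whs1), truck_at(t1,whs1)}

== RESULT ==
["in(p5,t1)", "pkg_at(p4,whs1)", "truck_at(t1,whs1)"]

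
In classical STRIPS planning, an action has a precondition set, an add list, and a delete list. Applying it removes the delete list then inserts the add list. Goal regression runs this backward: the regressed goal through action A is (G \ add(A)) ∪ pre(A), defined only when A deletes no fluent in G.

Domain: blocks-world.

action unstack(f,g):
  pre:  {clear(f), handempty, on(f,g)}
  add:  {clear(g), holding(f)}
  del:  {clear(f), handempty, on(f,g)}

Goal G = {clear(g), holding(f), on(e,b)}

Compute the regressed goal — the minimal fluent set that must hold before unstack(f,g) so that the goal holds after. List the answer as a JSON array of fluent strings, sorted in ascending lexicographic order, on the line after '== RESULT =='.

Compute (G \ add) ∪ pre:
  G ∩ del = {}  (empty — regression defined)
  G \ add = {clear(g), holding(f), on(e,b)} \ {clear(g), holding(f)} = {on(e,b)}
  ∪ pre   = {on(e,b)} ∪ {clear(f), handempty, on(f,g)}
          = {clear(f), handempty, on(e,b), on(f,g)}

== RESULT ==
["clear(f)", "handempty", "on(e,b)", "on(f,g)"]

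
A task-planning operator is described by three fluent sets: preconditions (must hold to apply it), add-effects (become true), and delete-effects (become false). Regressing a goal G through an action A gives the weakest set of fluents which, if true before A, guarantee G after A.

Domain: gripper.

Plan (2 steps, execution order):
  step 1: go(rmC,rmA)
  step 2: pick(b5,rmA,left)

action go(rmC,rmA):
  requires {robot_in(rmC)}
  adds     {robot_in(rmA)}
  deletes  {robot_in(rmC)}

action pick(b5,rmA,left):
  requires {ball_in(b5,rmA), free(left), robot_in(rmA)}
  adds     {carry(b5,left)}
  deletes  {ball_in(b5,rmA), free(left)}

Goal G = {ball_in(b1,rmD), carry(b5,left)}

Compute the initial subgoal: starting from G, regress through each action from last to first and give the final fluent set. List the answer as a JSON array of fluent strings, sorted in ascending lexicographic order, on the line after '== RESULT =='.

Work backward from the goal:
  through step 2 (pick(b5,rmA,left)): drop {carry(b5,left)}, keep {ball_in(b1,rmD)}, require {ball_in(b5,rmA), free(left), robot_in(rmA)}
    → {ball_in(b1,rmD), ball_in(b5,rmA), free(left), robot_in(rmA)}
  through step 1 (go(rmC,rmA)): drop {robot_in(rmA)}, keep {ball_in(b1,rmD), ball_in(b5,rmA), free(left)}, require {robot_in(rmC)}
    → {ball_in(b1,rmD), ball_in(b5,rmA), free(left), robot_in(rmC)}

== RESULT ==
["ball_in(b1,rmD)", "ball_in(b5,rmA)", "free(left)", "robot_in(rmC)"]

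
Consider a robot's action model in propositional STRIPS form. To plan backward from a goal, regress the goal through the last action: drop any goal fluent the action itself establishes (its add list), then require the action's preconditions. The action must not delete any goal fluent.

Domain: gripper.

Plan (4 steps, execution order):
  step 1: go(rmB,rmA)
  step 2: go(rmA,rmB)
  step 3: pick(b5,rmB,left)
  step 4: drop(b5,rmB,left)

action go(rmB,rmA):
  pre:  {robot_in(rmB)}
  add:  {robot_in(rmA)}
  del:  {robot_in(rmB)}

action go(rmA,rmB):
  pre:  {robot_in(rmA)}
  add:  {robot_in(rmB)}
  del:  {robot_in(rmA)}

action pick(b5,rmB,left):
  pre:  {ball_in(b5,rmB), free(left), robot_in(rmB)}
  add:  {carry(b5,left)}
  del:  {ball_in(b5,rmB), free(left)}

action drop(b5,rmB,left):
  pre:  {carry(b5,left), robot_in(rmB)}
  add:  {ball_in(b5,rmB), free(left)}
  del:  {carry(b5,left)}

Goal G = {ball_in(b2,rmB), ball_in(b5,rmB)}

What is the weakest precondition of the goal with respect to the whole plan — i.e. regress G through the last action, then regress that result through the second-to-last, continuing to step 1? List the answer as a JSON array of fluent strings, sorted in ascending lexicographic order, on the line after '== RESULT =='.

Regress step by step:
  through step 4 (drop(b5,rmB,left)): drop {ball_in(b5,rmB)}, keep {ball_in(b2,rmB)}, require {carry(b5,left), robot_in(rmB)}
    → {ball_in(b2,rmB), carry(b5,left), robot_in(rmB)}
  through step 3 (pick(b5,rmB,left)): drop {carry(b5,left)}, keep {ball_in(b2,rmB), robot_in(rmB)}, require {ball_in(b5,rmB), free(left), robot_in(rmB)}
    → {ball_in(b2,rmB), ball_in(b5,rmB), free(left), robot_in(rmB)}
  through step 2 (go(rmA,rmB)): drop {robot_in(rmB)}, keep {ball_in(b2,rmB), ball_in(b5,rmB), free(left)}, require {robot_in(rmA)}
    → {ball_in(b2,rmB), ball_in(b5,rmB), free(left), robot_in(rmA)}
  through step 1 (go(rmB,rmA)): drop {robot_in(rmA)}, keep {ball_in(b2,rmB), ball_in(b5,rmB), free(left)}, require {robot_in(rmB)}
    → {ball_in(b2,rmB), ball_in(b5,rmB), free(left), robot_in(rmB)}

== RESULT ==
["ball_in(b2,rmB)", "ball_in(b5,rmB)", "free(left)", "robot_in(rmB)"]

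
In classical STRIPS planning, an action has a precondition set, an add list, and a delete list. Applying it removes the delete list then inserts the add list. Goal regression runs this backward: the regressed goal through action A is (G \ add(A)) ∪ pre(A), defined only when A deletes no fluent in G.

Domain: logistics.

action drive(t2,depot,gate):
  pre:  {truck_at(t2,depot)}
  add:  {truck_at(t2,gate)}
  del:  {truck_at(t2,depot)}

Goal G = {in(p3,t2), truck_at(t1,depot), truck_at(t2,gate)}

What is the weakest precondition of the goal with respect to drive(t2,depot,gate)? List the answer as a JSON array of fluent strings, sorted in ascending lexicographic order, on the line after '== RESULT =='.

Regress:
  G ∩ del = {}  (empty — regression defined)
  G \ add = {in(p3,t2), truck_at(t1,depot), truck_at(t2,gate)} \ {truck_at(t2,gate)} = {in(p3,t2), truck_at(t1,depot)}
  ∪ pre   = {in(p3,t2), truck_at(t1,depot)} ∪ {truck_at(t2,depot)}
          = {in(p3,t2), truck_at(t1,depot), truck_at(t2,depot)}

== RESULT ==
["in(p3,t2)", "truck_at(t1,depot)", "truck_at(t2,depot)"]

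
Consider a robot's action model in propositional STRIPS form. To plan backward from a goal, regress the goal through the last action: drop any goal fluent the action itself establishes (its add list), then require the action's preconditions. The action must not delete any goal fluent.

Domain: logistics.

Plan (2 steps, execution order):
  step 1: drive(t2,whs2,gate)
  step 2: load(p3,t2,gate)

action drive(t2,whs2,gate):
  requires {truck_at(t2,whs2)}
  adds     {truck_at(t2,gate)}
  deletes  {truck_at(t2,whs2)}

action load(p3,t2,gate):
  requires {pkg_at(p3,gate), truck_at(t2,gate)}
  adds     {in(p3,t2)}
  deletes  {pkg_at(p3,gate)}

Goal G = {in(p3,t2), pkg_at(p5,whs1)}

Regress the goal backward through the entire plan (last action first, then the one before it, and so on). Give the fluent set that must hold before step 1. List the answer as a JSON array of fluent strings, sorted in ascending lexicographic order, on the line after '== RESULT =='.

Regress step by step:
  through step 2 (load(p3,t2,gate)): drop {in(p3,t2)}, keep {pkg_at(p5,whs1)}, require {pkg_at(p3,gate), truck_at(t2,gate)}
    → {pkg_at(p3,gate), pkg_at(p5,whs1), truck_at(t2,gate)}
  through step 1 (drive(t2,whs2,gate)): drop {truck_at(t2,gate)}, keep {pkg_at(p3,gate), pkg_at(p5,whs1)}, require {truck_at(t2,whs2)}
    → {pkg_at(p3,gate), pkg_at(p5,whs1), truck_at(t2,whs2)}

== RESULT ==
["pkg_at(p3,gate)", "pkg_at(p5,whs1)", "truck_at(t2,whs2)"]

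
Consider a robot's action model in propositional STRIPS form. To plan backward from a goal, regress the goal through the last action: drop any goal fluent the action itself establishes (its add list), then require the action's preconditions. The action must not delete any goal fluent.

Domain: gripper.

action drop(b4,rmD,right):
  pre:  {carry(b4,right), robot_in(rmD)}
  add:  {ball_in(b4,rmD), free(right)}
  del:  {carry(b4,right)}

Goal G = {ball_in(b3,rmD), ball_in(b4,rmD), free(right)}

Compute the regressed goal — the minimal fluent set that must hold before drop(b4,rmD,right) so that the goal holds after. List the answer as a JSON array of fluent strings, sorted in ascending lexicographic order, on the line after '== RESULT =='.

Regress:
  G ∩ del = {}  (empty — regression defined)
  G \ add = {ball_in(b3,rmD), ball_in(b4,rmD), free(right)} \ {ball_in(b4,rmD), free(right)} = {ball_in(b3,rmD)}
  ∪ pre   = {ball_in(b3,rmD)} ∪ {carry(b4,right), robot_in(rmD)}
          = {ball_in(b3,rmD), carry(b4,right), robot_in(rmD)}

== RESULT ==
["ball_in(b3,rmD)", "carry(b4,right)", "robot_in(rmD)"]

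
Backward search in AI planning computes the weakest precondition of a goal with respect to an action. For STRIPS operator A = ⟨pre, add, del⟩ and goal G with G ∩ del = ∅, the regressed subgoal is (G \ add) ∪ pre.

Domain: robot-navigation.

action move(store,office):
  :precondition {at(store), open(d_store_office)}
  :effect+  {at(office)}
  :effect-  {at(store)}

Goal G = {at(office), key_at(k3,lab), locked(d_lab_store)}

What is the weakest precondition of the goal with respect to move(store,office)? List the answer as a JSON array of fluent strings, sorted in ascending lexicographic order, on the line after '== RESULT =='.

Regress:
  G ∩ del = {}  (empty — regression defined)
  G \ add = {at(office), key_at(k3,lab), locked(d_lab_store)} \ {at(office)} = {key_at(k3,lab), locked(d_lab_store)}
  ∪ pre   = {key_at(k3,lab), locked(d_lab_store)} ∪ {at(store), open(d_store_office)}
          = {at(store), key_at(k3,lab), locked(d_lab_store), open(d_store_office)}

== RESULT ==
["at(store)", "key_at(k3,lab)", "locked(d_lab_store)", "open(d_store_office)"]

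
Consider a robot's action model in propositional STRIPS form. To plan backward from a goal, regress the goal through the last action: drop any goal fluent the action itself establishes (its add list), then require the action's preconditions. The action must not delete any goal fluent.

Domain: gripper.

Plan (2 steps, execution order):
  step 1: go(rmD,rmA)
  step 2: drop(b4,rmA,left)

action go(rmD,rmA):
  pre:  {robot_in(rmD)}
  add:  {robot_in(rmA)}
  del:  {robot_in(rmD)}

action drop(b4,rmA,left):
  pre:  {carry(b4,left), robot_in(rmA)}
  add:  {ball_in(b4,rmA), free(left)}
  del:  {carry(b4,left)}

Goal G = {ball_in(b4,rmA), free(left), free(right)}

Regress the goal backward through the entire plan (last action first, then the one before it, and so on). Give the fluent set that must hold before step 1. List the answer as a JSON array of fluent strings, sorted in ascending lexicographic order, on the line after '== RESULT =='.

Work backward from the goal:
  through step 2 (drop(b4,rmA,left)): drop {ball_in(b4,rmA), free(left)}, keep {free(right)}, require {carry(b4,left), robot_in(rmA)}
    → {carry(b4,left), free(right), robot_in(rmA)}
  through step 1 (go(rmD,rmA)): drop {robot_in(rmA)}, keep {carry(b4,left), free(right)}, require {robot_in(rmD)}
    → {carry(b4,left), free(right), robot_in(rmD)}

== RESULT ==
["carry(b4,left)", "free(right)", "robot_in(rmD)"]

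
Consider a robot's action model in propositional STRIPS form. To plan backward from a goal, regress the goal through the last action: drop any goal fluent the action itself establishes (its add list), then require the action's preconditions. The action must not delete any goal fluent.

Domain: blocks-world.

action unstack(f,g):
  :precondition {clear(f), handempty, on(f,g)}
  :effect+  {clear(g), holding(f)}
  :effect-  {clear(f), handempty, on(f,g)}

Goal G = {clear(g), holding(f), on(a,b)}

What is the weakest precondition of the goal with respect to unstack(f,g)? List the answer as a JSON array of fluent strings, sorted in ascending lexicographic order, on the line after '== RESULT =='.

Compute (G \ add) ∪ pre:
  G ∩ del = {}  (empty — regression defined)
  G \ add = {clear(g), holding(f), on(a,b)} \ {clear(g), holding(f)} = {on(a,b)}
  ∪ pre   = {on(a,b)} ∪ {clear(f), handempty, on(f,g)}
          = {clear(f), handempty, on(a,b), on(f,g)}

== RESULT ==
["clear(f)", "handempty", "on(a,b)", "on(f,g)"]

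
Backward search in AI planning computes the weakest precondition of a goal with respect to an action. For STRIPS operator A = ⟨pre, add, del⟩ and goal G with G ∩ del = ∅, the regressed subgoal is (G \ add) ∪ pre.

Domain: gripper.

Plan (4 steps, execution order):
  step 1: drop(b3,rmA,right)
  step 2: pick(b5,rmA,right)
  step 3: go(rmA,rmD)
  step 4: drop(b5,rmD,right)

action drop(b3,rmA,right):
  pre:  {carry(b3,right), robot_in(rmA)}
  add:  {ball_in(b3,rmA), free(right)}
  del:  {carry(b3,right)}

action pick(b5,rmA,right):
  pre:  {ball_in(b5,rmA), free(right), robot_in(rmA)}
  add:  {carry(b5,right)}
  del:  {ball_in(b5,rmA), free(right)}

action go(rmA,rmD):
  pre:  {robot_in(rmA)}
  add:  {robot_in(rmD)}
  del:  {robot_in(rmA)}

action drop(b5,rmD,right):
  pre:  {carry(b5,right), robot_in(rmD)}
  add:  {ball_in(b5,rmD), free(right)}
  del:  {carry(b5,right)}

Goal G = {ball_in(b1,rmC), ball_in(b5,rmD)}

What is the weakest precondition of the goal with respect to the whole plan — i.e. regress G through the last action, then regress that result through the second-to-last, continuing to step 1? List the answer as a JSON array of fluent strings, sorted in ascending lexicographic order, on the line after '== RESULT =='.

Work backward from the goal:
  through step 4 (drop(b5,rmD,right)): drop {ball_in(b5,rmD)}, keep {ball_in(b1,rmC)}, require {carry(b5,right), robot_in(rmD)}
    → {ball_in(b1,rmC), carry(b5,right), robot_in(rmD)}
  through step 3 (go(rmA,rmD)): drop {robot_in(rmD)}, keep {ball_in(b1,rmC), carry(b5,right)}, require {robot_in(rmA)}
    → {ball_in(b1,rmC), carry(b5,right), robot_in(rmA)}
  through step 2 (pick(b5,rmA,right)): drop {carry(b5,right)}, keep {ball_in(b1,rmC), robot_in(rmA)}, require {ball_in(b5,rmA), free(right), robot_in(rmA)}
    → {ball_in(b1,rmC), ball_in(b5,rmA), free(right), robot_in(rmA)}
  through step 1 (drop(b3,rmA,right)): drop {free(right)}, keep {ball_in(b1,rmC), ball_in(b5,rmA), robot_in(rmA)}, require {carry(b3,right), robot_in(rmA)}
    → {ball_in(b1,rmC), ball_in(b5,rmA), carry(b3,right), robot_in(rmA)}

== RESULT ==
["ball_in(b1,rmC)", "ball_in(b5,rmA)", "carry(b3,right)", "robot_in(rmA)"]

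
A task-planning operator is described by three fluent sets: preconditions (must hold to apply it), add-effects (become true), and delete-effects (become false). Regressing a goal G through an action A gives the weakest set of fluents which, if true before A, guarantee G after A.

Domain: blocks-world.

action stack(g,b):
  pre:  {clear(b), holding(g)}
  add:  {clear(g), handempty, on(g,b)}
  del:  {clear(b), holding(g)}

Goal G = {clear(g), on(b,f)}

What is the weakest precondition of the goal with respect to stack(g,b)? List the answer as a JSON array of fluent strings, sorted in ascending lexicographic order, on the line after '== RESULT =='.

Regress:
  G ∩ del = {}  (empty — regression defined)
  G \ add = {clear(g), on(b,f)} \ {clear(g), handempty, on(g,b)} = {on(b,f)}
  ∪ pre   = {on(b,f)} ∪ {clear(b), holding(g)}
          = {clear(b), holding(g), on(b,f)}

== RESULT ==
["clear(b)", "holding(g)", "on(b,f)"]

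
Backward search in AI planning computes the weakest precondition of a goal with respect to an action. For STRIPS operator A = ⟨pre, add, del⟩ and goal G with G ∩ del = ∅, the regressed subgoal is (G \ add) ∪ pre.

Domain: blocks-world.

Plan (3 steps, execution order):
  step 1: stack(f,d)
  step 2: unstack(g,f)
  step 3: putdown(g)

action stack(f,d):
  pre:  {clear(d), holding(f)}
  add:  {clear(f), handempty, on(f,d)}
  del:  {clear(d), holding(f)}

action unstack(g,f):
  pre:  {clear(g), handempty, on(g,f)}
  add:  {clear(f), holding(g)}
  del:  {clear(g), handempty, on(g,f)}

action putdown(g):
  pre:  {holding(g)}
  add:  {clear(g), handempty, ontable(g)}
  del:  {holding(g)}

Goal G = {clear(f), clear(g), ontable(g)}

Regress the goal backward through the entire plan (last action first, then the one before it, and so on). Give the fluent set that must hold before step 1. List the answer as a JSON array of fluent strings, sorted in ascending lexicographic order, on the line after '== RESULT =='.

Regress step by step:
  through step 3 (putdown(g)): drop {clear(g), ontable(g)}, keep {clear(f)}, require {holding(g)}
    → {clear(f), holding(g)}
  through step 2 (unstack(g,f)): drop {clear(f), holding(g)}, keep {}, require {clear(g), handempty, on(g,f)}
    → {clear(g), handempty, on(g,f)}
  through step 1 (stack(f,d)): drop {handempty}, keep {clear(g), on(g,f)}, require {clear(d), holding(f)}
    → {clear(d), clear(g), holding(f), on(g,f)}

== RESULT ==
["clear(d)", "clear(g)", "holding(f)", "on(g,f)"]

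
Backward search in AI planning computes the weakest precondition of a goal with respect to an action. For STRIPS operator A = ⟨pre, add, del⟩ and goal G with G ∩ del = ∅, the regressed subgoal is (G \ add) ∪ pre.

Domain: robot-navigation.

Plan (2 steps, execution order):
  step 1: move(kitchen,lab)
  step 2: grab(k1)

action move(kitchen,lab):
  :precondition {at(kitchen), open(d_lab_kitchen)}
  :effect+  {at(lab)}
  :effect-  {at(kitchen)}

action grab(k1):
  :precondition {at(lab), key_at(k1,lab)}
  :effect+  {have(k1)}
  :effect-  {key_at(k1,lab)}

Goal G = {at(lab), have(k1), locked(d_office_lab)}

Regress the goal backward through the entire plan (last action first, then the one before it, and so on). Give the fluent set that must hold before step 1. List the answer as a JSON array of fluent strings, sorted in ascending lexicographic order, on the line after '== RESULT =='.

Regress step by step:
  through step 2 (grab(k1)): drop {have(k1)}, keep {at(lab), locked(d_office_lab)}, require {at(lab), key_at(k1,lab)}
    → {at(lab), key_at(k1,lab), locked(d_office_lab)}
  through step 1 (move(kitchen,lab)): drop {at(lab)}, keep {key_at(k1,lab), locked(d_office_lab)}, require {at(kitchen), open(d_lab_kitchen)}
    → {at(kitchen), key_at(k1,lab), locked(d_office_lab), open(d_lab_kitchen)}

== RESULT ==
["at(kitchen)", "key_at(k1,lab)", "locked(d_office_lab)", "open(d_lab_kitchen)"]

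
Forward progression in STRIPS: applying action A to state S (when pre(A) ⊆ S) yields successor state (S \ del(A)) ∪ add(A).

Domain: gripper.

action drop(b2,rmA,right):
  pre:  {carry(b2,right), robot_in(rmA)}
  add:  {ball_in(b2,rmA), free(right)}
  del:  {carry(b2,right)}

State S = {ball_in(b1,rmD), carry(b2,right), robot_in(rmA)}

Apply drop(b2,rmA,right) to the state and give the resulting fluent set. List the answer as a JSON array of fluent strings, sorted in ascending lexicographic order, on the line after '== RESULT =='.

Progress:
  pre ⊆ S: {carry(b2,right), robot_in(rmA)} ⊆ S  — applicable
  S \ del = {ball_in(b1,rmD), robot_in(rmA)}
  ∪ add   = {ball_in(b1,rmD), ball_in(b2,rmA), free(right), robot_in(rmA)}

== RESULT ==
["ball_in(b1,rmD)", "ball_in(b2,rmA)", "free(right)", "robot_in(rmA)"]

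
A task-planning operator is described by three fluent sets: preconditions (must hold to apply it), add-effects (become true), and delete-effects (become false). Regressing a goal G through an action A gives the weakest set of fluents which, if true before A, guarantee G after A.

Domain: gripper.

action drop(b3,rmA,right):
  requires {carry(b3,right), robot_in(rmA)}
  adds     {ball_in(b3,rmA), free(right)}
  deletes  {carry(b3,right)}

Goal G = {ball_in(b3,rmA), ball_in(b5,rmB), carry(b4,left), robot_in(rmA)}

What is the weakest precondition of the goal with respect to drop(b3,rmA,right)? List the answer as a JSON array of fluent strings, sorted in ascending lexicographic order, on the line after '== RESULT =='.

Compute (G \ add) ∪ pre:
  G ∩ del = {}  (empty — regression defined)
  G \ add = {ball_in(b3,rmA), ball_in(b5,rmB), carry(b4,left), robot_in(rmA)} \ {ball_in(b3,rmA), free(right)} = {ball_in(b5,rmB), carry(b4,left), robot_in(rmA)}
  ∪ pre   = {ball_in(b5,rmB), carry(b4,left), robot_in(rmA)} ∪ {carry(b3,right), robot_in(rmA)}
          = {ball_in(b5,rmB), carry(b3,right), carry(b4,left), robot_in(rmA)}

== RESULT ==
["ball_in(b5,rmB)", "carry(b3,right)", "carry(b4,left)", "robot_in(rmA)"]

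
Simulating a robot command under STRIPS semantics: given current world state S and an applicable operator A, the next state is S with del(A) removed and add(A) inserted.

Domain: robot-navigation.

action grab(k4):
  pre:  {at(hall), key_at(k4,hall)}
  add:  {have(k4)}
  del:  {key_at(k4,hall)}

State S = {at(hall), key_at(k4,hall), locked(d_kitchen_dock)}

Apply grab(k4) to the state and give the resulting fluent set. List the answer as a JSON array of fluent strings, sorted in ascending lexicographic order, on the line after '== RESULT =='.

Progress:
  pre ⊆ S: {at(hall), key_at(k4,hall)} ⊆ S  — applicable
  S \ del = {at(hall), locked(d_kitchen_dock)}
  ∪ add   = {at(hall), have(k4), locked(d_kitchen_dock)}

== RESULT ==
["at(hall)", "have(k4)", "locked(d_kitchen_dock)"]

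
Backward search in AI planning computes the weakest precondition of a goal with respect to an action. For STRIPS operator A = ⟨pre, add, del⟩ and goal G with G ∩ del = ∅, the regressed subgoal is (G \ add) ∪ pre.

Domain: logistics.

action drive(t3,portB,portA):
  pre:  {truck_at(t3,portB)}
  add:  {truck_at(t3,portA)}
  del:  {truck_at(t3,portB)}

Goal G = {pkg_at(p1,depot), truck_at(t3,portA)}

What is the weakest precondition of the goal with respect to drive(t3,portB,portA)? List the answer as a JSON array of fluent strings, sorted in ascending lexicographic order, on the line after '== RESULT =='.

Regress:
  G ∩ del = {}  (empty — regression defined)
  G \ add = {pkg_at(p1,depot), truck_at(t3,portA)} \ {truck_at(t3,portA)} = {pkg_at(p1,depot)}
  ∪ pre   = {pkg_at(p1,depot)} ∪ {truck_at(t3,portB)}
          = {pkg_at(p1,depot), truck_at(t3,portB)}

== RESULT ==
["pkg_at(p1,depot)", "truck_at(t3,portB)"]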